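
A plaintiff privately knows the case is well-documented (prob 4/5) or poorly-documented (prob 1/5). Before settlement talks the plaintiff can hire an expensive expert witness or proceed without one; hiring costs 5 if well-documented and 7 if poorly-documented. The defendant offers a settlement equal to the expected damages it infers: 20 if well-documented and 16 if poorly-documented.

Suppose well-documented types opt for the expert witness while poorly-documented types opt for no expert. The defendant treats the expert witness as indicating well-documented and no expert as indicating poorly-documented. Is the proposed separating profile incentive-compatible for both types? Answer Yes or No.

Under these beliefs, the expert witness earns settlement 20 and no expert earns settlement 16.
well-documented: the expert witness nets 20 − 5 = 15; no expert nets 16. well-documented would deviate to no expert.
poorly-documented: the expert witness nets 20 − 7 = 13; no expert nets 16. poorly-documented prefers no expert.
well-documented has a profitable deviation, so the profile is not an equilibrium.

No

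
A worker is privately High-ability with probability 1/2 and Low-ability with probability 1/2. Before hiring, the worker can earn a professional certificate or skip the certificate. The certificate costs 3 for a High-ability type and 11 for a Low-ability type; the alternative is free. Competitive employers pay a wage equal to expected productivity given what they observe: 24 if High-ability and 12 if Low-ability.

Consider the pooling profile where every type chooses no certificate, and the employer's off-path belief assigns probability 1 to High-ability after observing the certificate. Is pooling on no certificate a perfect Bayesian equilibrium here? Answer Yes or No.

No

On path, the employer holds the prior and pays 1/2·24 + 1/2·12 = 18. Off path (the certificate), believing High-ability, it pays 24.
High-ability: no certificate nets 18; the certificate nets 24 − 3 = 21. High-ability would deviate.
Low-ability: no certificate nets 18; the certificate nets 24 − 11 = 13. Low-ability stays.
A type deviates, so pooling fails.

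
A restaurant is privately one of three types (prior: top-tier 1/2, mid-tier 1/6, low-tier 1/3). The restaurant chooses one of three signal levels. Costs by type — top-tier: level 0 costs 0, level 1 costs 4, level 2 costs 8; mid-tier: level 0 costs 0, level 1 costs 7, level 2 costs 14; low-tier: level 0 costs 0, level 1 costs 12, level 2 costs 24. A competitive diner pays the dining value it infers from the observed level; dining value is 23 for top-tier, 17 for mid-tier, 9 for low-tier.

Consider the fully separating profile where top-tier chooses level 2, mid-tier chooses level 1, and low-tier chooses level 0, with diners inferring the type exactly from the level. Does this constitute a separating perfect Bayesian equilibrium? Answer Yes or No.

Separating price premiums: level 2 → 23, level 1 → 17, level 0 → 9.
top-tier (assigned level 2): level 0: 9 − 0 = 9; level 1: 17 − 4 = 13; level 2: 23 − 8 = 15. top-tier stays.
mid-tier (assigned level 1): level 0: 9 − 0 = 9; level 1: 17 − 7 = 10; level 2: 23 − 14 = 9. mid-tier stays.
low-tier (assigned level 0): level 0: 9 − 0 = 9; level 1: 17 − 12 = 5; level 2: 23 − 24 = -1. low-tier stays.
Every type prefers its assigned level; separation holds.

Yes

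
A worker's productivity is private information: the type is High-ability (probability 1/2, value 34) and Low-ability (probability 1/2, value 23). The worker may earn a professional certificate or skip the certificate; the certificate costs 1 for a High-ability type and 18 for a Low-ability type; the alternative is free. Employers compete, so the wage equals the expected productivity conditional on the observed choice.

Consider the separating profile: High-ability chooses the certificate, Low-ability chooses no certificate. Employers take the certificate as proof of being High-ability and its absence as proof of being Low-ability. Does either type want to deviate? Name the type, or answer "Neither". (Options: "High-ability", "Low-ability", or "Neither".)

The certificate pays 34; no certificate pays 23.
High-ability: assigned the certificate, nets 34 − 1 = 33; deviating to no certificate nets 23.
Low-ability: assigned no certificate, nets 23; deviating to the certificate nets 34 − 18 = 16.
Both types strictly prefer their assigned action; no profitable deviation.

Neither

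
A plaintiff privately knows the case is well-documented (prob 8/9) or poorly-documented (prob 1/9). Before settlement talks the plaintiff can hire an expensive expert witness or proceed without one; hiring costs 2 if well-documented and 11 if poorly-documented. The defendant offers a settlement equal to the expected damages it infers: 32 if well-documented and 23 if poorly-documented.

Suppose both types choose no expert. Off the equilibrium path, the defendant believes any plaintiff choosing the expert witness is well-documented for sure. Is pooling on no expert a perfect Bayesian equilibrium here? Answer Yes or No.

Yes

On path, the defendant holds the prior and pays 8/9·32 + 1/9·23 = 31. Off path (the expert witness), believing well-documented, it pays 32.
well-documented: no expert nets 31; the expert witness nets 32 − 2 = 30. well-documented stays.
poorly-documented: no expert nets 31; the expert witness nets 32 − 11 = 21. poorly-documented stays.
No type deviates, so pooling is sustained.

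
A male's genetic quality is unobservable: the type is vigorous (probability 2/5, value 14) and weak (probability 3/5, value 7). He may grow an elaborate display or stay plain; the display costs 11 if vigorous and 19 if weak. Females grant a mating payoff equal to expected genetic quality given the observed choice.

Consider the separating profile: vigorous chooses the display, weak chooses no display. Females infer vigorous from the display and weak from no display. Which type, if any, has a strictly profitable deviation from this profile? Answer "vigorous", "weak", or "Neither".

The display pays 14; no display pays 7.
vigorous: assigned the display, nets 14 − 11 = 3; deviating to no display nets 7.
weak: assigned no display, nets 7; deviating to the display nets 14 − 19 = -5.
The vigorous type gains 4 by deviating.

vigorous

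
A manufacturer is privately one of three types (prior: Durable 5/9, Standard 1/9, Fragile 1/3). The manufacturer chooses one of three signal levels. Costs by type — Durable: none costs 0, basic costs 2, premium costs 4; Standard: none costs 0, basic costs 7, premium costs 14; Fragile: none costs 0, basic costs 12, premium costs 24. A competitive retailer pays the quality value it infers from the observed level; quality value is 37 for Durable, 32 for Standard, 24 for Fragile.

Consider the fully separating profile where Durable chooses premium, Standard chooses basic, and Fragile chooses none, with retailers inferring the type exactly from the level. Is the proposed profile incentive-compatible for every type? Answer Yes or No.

Separating prices: premium → 37, basic → 32, none → 24.
Durable (assigned premium): none: 24 − 0 = 24; basic: 32 − 2 = 30; premium: 37 − 4 = 33. Durable stays.
Standard (assigned basic): none: 24 − 0 = 24; basic: 32 − 7 = 25; premium: 37 − 14 = 23. Standard stays.
Fragile (assigned none): none: 24 − 0 = 24; basic: 32 − 12 = 20; premium: 37 − 24 = 13. Fragile stays.
Every type prefers its assigned level; separation holds.

Yes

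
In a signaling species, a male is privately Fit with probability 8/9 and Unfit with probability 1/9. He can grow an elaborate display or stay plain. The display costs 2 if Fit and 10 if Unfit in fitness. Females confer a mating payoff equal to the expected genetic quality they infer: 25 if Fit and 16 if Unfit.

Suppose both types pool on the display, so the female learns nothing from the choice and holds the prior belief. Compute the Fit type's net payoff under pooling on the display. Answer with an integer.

Pooled mating payoff = 8/9·25 + 1/9·16 = 24.
Fit pays cost 2 for the display, so net payoff = 24 − 2 = 22.

22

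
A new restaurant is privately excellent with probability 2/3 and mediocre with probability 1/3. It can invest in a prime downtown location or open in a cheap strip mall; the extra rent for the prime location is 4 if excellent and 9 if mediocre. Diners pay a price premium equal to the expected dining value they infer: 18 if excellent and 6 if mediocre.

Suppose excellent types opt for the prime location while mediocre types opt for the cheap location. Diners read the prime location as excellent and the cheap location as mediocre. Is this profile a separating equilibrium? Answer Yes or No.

Under these beliefs, the prime location earns price premium 18 and the cheap location earns price premium 6.
excellent: the prime location nets 18 − 4 = 14; the cheap location nets 6. excellent prefers the prime location.
mediocre: the prime location nets 18 − 9 = 9; the cheap location nets 6. mediocre would deviate to the prime location.
mediocre has a profitable deviation, so the profile is not an equilibrium.

No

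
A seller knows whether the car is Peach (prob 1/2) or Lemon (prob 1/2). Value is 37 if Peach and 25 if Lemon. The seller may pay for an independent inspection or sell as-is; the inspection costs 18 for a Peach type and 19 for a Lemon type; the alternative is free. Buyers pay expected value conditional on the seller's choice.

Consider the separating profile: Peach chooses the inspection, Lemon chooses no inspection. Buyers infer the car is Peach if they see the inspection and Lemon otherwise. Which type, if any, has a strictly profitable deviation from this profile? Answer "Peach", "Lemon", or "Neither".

The inspection pays 37; no inspection pays 25.
Peach: assigned the inspection, nets 37 − 18 = 19; deviating to no inspection nets 25.
Lemon: assigned no inspection, nets 25; deviating to the inspection nets 37 − 19 = 18.
The Peach type gains 6 by deviating.

Peach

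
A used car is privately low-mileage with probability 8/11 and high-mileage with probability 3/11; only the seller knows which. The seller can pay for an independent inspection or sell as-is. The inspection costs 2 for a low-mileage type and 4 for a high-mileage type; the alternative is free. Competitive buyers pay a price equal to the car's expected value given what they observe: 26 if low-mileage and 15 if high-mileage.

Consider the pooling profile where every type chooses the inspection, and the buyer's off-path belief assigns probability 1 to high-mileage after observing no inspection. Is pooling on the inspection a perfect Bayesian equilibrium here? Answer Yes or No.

On path, the buyer holds the prior and pays 8/11·26 + 3/11·15 = 23. Off path (no inspection), believing high-mileage, it pays 15.
low-mileage: the inspection nets 23 − 2 = 21; no inspection nets 15. low-mileage stays.
high-mileage: the inspection nets 23 − 4 = 19; no inspection nets 15. high-mileage stays.
No type deviates, so pooling is sustained.

Yes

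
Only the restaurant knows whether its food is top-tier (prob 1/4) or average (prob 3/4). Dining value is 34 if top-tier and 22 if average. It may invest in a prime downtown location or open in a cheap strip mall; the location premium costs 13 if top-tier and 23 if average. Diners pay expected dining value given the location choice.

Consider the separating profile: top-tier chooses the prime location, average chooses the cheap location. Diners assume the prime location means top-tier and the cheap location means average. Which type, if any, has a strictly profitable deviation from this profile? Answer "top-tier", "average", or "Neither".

top-tier

The prime location pays 34; the cheap location pays 22.
top-tier: assigned the prime location, nets 34 − 13 = 21; deviating to the cheap location nets 22.
average: assigned the cheap location, nets 22; deviating to the prime location nets 34 − 23 = 11.
The top-tier type gains 1 by deviating.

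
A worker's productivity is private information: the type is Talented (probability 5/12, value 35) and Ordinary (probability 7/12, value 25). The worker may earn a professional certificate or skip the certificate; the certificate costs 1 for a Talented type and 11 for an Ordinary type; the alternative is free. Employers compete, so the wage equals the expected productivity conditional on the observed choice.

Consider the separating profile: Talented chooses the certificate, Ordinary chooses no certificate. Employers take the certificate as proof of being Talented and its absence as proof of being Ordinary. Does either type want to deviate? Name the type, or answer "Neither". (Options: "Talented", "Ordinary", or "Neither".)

The certificate pays 35; no certificate pays 25.
Talented: assigned the certificate, nets 35 − 1 = 34; deviating to no certificate nets 25.
Ordinary: assigned no certificate, nets 25; deviating to the certificate nets 35 − 11 = 24.
Both types strictly prefer their assigned action; no profitable deviation.

Neither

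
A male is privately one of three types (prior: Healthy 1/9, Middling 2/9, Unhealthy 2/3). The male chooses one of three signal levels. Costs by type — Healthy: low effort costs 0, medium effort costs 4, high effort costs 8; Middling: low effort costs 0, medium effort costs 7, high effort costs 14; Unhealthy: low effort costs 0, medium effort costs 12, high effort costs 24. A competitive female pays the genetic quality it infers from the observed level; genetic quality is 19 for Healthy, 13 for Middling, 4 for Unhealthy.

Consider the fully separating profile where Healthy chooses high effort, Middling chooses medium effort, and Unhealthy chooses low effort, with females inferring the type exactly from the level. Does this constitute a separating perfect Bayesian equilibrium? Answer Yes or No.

Separating mating payoffs: high effort → 19, medium effort → 13, low effort → 4.
Healthy (assigned high effort): low effort: 4 − 0 = 4; medium effort: 13 − 4 = 9; high effort: 19 − 8 = 11. Healthy stays.
Middling (assigned medium effort): low effort: 4 − 0 = 4; medium effort: 13 − 7 = 6; high effort: 19 − 14 = 5. Middling stays.
Unhealthy (assigned low effort): low effort: 4 − 0 = 4; medium effort: 13 − 12 = 1; high effort: 19 − 24 = -5. Unhealthy stays.
Every type prefers its assigned level; separation holds.

Yes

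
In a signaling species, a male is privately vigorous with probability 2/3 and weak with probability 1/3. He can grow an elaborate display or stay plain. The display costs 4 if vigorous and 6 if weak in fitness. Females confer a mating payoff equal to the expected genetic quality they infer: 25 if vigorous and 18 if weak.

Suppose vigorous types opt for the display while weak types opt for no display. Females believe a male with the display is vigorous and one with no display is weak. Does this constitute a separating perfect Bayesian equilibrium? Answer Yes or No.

Under these beliefs, the display earns mating payoff 25 and no display earns mating payoff 18.
vigorous: the display nets 25 − 4 = 21; no display nets 18. vigorous prefers the display.
weak: the display nets 25 − 6 = 19; no display nets 18. weak would deviate to the display.
weak has a profitable deviation, so the profile is not an equilibrium.

No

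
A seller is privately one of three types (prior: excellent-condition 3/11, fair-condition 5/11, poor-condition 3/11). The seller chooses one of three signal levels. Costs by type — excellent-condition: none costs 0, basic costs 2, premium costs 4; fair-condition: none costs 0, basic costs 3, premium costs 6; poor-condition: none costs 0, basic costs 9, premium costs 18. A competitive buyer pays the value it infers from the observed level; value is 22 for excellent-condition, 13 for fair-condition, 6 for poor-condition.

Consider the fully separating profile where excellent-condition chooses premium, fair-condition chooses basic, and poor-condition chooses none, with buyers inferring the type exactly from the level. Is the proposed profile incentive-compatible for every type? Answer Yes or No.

Separating prices: premium → 22, basic → 13, none → 6.
excellent-condition (assigned premium): none: 6 − 0 = 6; basic: 13 − 2 = 11; premium: 22 − 4 = 18. excellent-condition stays.
fair-condition (assigned basic): none: 6 − 0 = 6; basic: 13 − 3 = 10; premium: 22 − 6 = 16. fair-condition prefers premium.
poor-condition (assigned none): none: 6 − 0 = 6; basic: 13 − 9 = 4; premium: 22 − 18 = 4. poor-condition stays.
At least one type deviates; the separating profile fails.

No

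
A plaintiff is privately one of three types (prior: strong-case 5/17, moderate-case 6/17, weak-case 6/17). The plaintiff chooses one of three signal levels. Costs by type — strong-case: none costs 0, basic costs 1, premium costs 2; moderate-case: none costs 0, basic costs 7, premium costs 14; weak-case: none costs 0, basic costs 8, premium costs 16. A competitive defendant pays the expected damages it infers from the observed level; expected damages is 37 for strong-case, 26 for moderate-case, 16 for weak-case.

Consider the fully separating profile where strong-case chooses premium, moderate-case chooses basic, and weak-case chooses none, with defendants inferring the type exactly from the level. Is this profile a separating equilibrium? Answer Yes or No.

Separating settlements: premium → 37, basic → 26, none → 16.
strong-case (assigned premium): none: 16 − 0 = 16; basic: 26 − 1 = 25; premium: 37 − 2 = 35. strong-case stays.
moderate-case (assigned basic): none: 16 − 0 = 16; basic: 26 − 7 = 19; premium: 37 − 14 = 23. moderate-case prefers premium.
weak-case (assigned none): none: 16 − 0 = 16; basic: 26 − 8 = 18; premium: 37 − 16 = 21. weak-case prefers premium.
At least one type deviates; the separating profile fails.

No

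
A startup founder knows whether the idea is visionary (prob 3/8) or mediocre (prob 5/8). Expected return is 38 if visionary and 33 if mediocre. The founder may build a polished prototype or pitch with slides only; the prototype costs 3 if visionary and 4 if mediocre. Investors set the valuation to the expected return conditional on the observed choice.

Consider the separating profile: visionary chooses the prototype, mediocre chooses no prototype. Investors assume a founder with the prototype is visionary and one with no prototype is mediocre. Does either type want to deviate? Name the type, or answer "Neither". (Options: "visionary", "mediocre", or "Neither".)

The prototype pays 38; no prototype pays 33.
visionary: assigned the prototype, nets 38 − 3 = 35; deviating to no prototype nets 33.
mediocre: assigned no prototype, nets 33; deviating to the prototype nets 38 − 4 = 34.
The mediocre type gains 1 by deviating.

mediocre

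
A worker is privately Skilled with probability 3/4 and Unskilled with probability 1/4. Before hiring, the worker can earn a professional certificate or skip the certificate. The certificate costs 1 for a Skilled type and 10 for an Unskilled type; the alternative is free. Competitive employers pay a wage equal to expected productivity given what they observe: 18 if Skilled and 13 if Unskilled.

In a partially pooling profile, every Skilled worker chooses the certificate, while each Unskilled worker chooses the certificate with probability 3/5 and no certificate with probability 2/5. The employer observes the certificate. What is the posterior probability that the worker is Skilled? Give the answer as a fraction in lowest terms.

P(the certificate) = (3/4)·1 + (1/4)·(3/5) = 9/10.
By Bayes' rule, P(Skilled | the certificate) = (3/4) / (9/10) = 5/6.

5/6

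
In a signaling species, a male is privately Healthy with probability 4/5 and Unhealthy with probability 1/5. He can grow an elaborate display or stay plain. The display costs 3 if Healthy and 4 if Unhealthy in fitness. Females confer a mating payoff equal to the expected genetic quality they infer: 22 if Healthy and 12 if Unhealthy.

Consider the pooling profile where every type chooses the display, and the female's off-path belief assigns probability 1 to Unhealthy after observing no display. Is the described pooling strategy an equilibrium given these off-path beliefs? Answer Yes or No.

On path, the female holds the prior and pays 4/5·22 + 1/5·12 = 20. Off path (no display), believing Unhealthy, it pays 12.
Healthy: the display nets 20 − 3 = 17; no display nets 12. Healthy stays.
Unhealthy: the display nets 20 − 4 = 16; no display nets 12. Unhealthy stays.
No type deviates, so pooling is sustained.

Yes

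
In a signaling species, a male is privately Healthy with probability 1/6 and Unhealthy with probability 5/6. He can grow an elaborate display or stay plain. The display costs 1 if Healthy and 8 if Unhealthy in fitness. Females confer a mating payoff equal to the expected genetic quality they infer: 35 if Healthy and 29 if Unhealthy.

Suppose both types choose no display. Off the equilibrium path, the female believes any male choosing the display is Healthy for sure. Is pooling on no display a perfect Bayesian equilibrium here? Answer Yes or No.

On path, the female holds the prior and pays 1/6·35 + 5/6·29 = 30. Off path (the display), believing Healthy, it pays 35.
Healthy: no display nets 30; the display nets 35 − 1 = 34. Healthy would deviate.
Unhealthy: no display nets 30; the display nets 35 − 8 = 27. Unhealthy stays.
A type deviates, so pooling fails.

No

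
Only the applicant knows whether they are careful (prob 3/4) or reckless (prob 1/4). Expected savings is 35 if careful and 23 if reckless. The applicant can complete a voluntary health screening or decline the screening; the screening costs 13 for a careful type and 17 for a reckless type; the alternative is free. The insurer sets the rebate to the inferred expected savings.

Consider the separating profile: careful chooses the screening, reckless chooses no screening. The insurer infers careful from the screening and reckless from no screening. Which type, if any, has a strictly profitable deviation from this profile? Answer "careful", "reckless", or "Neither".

careful

The screening pays 35; no screening pays 23.
careful: assigned the screening, nets 35 − 13 = 22; deviating to no screening nets 23.
reckless: assigned no screening, nets 23; deviating to the screening nets 35 − 17 = 18.
The careful type gains 1 by deviating.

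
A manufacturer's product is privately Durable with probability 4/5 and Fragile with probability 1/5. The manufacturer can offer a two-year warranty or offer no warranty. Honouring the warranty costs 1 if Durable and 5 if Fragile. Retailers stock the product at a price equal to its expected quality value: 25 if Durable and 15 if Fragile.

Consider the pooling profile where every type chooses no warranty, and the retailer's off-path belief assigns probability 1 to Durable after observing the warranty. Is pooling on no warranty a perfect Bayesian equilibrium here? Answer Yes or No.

No

On path, the retailer holds the prior and pays 4/5·25 + 1/5·15 = 23. Off path (the warranty), believing Durable, it pays 25.
Durable: no warranty nets 23; the warranty nets 25 − 1 = 24. Durable would deviate.
Fragile: no warranty nets 23; the warranty nets 25 − 5 = 20. Fragile stays.
A type deviates, so pooling fails.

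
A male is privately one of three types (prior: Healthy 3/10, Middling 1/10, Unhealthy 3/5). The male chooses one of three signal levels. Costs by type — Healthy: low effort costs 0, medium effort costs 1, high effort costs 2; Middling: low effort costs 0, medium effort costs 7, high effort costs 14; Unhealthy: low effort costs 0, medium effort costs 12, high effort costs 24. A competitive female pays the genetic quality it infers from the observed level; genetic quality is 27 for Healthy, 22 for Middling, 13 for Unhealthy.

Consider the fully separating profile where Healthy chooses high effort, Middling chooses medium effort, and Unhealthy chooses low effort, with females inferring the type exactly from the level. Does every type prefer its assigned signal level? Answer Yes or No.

Yes

Separating mating payoffs: high effort → 27, medium effort → 22, low effort → 13.
Healthy (assigned high effort): low effort: 13 − 0 = 13; medium effort: 22 − 1 = 21; high effort: 27 − 2 = 25. Healthy stays.
Middling (assigned medium effort): low effort: 13 − 0 = 13; medium effort: 22 − 7 = 15; high effort: 27 − 14 = 13. Middling stays.
Unhealthy (assigned low effort): low effort: 13 − 0 = 13; medium effort: 22 − 12 = 10; high effort: 27 − 24 = 3. Unhealthy stays.
Every type prefers its assigned level; separation holds.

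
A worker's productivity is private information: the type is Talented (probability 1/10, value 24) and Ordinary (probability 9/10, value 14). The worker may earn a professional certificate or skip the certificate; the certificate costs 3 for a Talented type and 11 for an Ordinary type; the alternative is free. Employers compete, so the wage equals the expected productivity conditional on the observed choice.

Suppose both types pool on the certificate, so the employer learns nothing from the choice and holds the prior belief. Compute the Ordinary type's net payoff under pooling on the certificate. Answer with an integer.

Pooled wage = 1/10·24 + 9/10·14 = 15.
Ordinary pays cost 11 for the certificate, so net payoff = 15 − 11 = 4.

4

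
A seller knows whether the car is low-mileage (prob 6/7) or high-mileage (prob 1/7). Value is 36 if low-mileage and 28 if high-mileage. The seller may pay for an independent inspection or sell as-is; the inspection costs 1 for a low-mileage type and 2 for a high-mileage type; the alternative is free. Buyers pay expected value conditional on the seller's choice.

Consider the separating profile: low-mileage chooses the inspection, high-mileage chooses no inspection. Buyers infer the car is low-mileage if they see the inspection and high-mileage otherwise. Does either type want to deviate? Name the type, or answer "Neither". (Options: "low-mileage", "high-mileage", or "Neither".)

high-mileage

The inspection pays 36; no inspection pays 28.
low-mileage: assigned the inspection, nets 36 − 1 = 35; deviating to no inspection nets 28.
high-mileage: assigned no inspection, nets 28; deviating to the inspection nets 36 − 2 = 34.
The high-mileage type gains 6 by deviating.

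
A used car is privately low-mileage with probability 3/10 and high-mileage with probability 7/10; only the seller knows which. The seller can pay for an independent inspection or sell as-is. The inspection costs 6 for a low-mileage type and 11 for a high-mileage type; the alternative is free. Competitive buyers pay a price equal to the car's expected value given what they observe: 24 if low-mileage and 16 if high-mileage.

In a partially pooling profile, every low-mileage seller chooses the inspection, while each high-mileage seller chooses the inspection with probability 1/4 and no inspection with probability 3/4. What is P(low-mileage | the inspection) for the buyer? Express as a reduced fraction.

12/19

P(the inspection) = (3/10)·1 + (7/10)·(1/4) = 19/40.
By Bayes' rule, P(low-mileage | the inspection) = (3/10) / (19/40) = 12/19.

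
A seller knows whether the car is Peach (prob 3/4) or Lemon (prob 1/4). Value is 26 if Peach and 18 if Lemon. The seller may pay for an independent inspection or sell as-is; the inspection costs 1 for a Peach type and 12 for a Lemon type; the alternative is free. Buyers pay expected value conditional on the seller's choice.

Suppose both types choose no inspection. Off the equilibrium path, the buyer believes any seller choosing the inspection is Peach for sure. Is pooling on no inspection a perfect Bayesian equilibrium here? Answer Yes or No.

On path, the buyer holds the prior and pays 3/4·26 + 1/4·18 = 24. Off path (the inspection), believing Peach, it pays 26.
Peach: no inspection nets 24; the inspection nets 26 − 1 = 25. Peach would deviate.
Lemon: no inspection nets 24; the inspection nets 26 − 12 = 14. Lemon stays.
A type deviates, so pooling fails.

No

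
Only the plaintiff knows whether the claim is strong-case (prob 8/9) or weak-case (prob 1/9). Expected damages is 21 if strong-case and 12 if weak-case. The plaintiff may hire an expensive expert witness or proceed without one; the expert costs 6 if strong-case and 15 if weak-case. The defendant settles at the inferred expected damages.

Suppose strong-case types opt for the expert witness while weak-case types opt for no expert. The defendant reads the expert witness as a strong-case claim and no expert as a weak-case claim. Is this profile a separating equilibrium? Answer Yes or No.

Under these beliefs, the expert witness earns settlement 21 and no expert earns settlement 12.
strong-case: the expert witness nets 21 − 6 = 15; no expert nets 12. strong-case prefers the expert witness.
weak-case: the expert witness nets 21 − 15 = 6; no expert nets 12. weak-case prefers no expert.
Neither type deviates, so the separating profile is an equilibrium.

Yes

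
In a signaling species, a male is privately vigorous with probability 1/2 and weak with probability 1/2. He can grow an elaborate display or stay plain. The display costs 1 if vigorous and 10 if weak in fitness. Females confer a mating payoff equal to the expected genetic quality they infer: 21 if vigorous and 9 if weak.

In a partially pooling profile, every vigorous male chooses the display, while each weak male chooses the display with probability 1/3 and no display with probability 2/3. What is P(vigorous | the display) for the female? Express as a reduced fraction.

3/4

P(the display) = (1/2)·1 + (1/2)·(1/3) = 2/3.
By Bayes' rule, P(vigorous | the display) = (1/2) / (2/3) = 3/4.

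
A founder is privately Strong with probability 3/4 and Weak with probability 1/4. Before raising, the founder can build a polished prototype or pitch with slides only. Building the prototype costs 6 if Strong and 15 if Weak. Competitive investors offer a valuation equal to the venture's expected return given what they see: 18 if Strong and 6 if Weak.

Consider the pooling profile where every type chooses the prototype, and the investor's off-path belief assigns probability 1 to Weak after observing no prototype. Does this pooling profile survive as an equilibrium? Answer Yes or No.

On path, the investor holds the prior and pays 3/4·18 + 1/4·6 = 15. Off path (no prototype), believing Weak, it pays 6.
Strong: the prototype nets 15 − 6 = 9; no prototype nets 6. Strong stays.
Weak: the prototype nets 15 − 15 = 0; no prototype nets 6. Weak would deviate.
A type deviates, so pooling fails.

No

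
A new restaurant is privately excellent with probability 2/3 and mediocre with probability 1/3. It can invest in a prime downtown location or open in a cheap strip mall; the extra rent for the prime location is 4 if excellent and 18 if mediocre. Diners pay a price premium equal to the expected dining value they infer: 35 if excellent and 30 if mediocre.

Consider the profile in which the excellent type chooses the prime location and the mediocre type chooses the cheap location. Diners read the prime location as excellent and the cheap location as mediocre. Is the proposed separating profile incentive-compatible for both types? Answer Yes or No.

Under these beliefs, the prime location earns price premium 35 and the cheap location earns price premium 30.
excellent: the prime location nets 35 − 4 = 31; the cheap location nets 30. excellent prefers the prime location.
mediocre: the prime location nets 35 − 18 = 17; the cheap location nets 30. mediocre prefers the cheap location.
Neither type deviates, so the separating profile is an equilibrium.

Yes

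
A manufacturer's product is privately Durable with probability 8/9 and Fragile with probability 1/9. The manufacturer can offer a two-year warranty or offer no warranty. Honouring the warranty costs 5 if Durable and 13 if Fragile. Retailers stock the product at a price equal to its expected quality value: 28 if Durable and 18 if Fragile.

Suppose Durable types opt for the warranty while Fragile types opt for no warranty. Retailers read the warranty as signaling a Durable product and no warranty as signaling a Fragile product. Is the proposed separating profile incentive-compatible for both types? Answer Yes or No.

Under these beliefs, the warranty earns price 28 and no warranty earns price 18.
Durable: the warranty nets 28 − 5 = 23; no warranty nets 18. Durable prefers the warranty.
Fragile: the warranty nets 28 − 13 = 15; no warranty nets 18. Fragile prefers no warranty.
Neither type deviates, so the separating profile is an equilibrium.

Yes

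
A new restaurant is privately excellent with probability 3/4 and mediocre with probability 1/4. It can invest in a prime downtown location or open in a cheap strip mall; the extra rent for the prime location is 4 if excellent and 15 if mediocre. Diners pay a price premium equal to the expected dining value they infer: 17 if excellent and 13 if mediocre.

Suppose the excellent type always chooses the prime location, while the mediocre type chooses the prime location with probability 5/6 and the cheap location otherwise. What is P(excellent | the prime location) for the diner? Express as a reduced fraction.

18/23

P(the prime location) = (3/4)·1 + (1/4)·(5/6) = 23/24.
By Bayes' rule, P(excellent | the prime location) = (3/4) / (23/24) = 18/23.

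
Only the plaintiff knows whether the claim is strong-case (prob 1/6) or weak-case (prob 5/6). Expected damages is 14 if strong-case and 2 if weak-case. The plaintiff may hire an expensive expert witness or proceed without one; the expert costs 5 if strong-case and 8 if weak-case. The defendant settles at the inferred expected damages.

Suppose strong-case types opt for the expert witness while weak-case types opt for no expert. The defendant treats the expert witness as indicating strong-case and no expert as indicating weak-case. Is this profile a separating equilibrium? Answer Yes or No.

No

Under these beliefs, the expert witness earns settlement 14 and no expert earns settlement 2.
strong-case: the expert witness nets 14 − 5 = 9; no expert nets 2. strong-case prefers the expert witness.
weak-case: the expert witness nets 14 − 8 = 6; no expert nets 2. weak-case would deviate to the expert witness.
weak-case has a profitable deviation, so the profile is not an equilibrium.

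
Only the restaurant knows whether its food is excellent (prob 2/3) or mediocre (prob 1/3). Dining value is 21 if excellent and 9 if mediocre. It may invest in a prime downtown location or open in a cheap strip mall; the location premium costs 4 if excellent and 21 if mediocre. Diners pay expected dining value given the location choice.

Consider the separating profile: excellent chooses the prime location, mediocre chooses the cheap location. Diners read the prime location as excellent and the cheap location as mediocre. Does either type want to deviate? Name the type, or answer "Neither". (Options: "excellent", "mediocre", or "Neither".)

The prime location pays 21; the cheap location pays 9.
excellent: assigned the prime location, nets 21 − 4 = 17; deviating to the cheap location nets 9.
mediocre: assigned the cheap location, nets 9; deviating to the prime location nets 21 − 21 = 0.
Both types strictly prefer their assigned action; no profitable deviation.

Neither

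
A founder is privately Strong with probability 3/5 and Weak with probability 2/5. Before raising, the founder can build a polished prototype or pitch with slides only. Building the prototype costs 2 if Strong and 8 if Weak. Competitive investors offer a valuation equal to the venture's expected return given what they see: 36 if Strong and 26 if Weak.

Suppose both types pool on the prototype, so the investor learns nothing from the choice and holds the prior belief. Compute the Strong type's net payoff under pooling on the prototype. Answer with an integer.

Pooled valuation = 3/5·36 + 2/5·26 = 32.
Strong pays cost 2 for the prototype, so net payoff = 32 − 2 = 30.

30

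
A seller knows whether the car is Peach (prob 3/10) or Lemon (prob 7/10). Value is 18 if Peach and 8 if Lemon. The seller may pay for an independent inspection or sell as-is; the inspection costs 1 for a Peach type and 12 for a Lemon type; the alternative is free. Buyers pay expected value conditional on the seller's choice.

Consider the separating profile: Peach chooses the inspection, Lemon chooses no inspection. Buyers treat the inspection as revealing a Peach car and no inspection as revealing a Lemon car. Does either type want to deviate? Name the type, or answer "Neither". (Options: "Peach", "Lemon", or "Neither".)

The inspection pays 18; no inspection pays 8.
Peach: assigned the inspection, nets 18 − 1 = 17; deviating to no inspection nets 8.
Lemon: assigned no inspection, nets 8; deviating to the inspection nets 18 − 12 = 6.
Both types strictly prefer their assigned action; no profitable deviation.

Neither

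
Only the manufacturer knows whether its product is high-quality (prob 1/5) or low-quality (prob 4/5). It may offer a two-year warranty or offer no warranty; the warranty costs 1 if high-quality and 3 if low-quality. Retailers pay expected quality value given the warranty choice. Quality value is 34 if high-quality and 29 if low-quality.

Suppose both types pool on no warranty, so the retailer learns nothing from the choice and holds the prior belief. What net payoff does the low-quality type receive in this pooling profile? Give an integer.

30

Pooled price = 1/5·34 + 4/5·29 = 30.
low-quality pays no cost for no warranty, so net payoff = 30.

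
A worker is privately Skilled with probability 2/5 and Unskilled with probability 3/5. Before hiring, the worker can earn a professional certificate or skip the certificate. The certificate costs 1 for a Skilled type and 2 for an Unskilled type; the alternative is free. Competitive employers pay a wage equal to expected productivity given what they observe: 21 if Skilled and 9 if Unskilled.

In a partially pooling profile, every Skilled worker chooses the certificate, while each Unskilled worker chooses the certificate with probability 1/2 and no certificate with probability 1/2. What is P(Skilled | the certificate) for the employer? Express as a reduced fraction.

4/7

P(the certificate) = (2/5)·1 + (3/5)·(1/2) = 7/10.
By Bayes' rule, P(Skilled | the certificate) = (2/5) / (7/10) = 4/7.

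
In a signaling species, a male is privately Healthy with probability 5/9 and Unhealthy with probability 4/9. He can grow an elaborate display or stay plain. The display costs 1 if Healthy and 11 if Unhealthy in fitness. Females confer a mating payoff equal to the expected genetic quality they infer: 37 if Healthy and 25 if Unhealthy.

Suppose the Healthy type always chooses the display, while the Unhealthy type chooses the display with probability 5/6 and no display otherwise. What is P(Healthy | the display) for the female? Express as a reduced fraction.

P(the display) = (5/9)·1 + (4/9)·(5/6) = 25/27.
By Bayes' rule, P(Healthy | the display) = (5/9) / (25/27) = 3/5.

3/5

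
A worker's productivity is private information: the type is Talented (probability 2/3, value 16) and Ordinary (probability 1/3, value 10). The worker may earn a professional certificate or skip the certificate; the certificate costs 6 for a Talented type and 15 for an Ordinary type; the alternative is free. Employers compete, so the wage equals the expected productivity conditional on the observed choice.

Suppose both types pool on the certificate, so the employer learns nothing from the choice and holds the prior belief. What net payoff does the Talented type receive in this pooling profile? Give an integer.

Pooled wage = 2/3·16 + 1/3·10 = 14.
Talented pays cost 6 for the certificate, so net payoff = 14 − 6 = 8.

8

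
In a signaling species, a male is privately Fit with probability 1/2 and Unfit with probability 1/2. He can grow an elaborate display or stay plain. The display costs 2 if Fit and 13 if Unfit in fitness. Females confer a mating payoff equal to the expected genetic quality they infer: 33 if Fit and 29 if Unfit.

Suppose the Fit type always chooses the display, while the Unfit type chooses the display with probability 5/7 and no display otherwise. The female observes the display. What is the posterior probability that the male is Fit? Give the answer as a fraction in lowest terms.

7/12

P(the display) = (1/2)·1 + (1/2)·(5/7) = 6/7.
By Bayes' rule, P(Fit | the display) = (1/2) / (6/7) = 7/12.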